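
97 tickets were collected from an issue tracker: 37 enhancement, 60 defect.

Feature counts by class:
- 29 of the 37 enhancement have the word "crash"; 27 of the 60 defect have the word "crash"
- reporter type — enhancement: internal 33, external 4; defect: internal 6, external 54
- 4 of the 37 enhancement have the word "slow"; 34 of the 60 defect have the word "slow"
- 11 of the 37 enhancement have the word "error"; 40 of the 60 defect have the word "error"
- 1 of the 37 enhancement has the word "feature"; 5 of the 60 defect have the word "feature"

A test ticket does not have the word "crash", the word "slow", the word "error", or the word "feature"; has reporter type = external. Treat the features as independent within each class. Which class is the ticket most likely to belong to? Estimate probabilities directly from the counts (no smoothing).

defect

enhancement: (37/97) × (8/37) × (4/37) × (33/37) × (26/37) × (36/37) ≈ 0.00543702
defect: (60/97) × (33/60) × (54/60) × (26/60) × (20/60) × (55/60) ≈ 0.0405412
Highest score → defect.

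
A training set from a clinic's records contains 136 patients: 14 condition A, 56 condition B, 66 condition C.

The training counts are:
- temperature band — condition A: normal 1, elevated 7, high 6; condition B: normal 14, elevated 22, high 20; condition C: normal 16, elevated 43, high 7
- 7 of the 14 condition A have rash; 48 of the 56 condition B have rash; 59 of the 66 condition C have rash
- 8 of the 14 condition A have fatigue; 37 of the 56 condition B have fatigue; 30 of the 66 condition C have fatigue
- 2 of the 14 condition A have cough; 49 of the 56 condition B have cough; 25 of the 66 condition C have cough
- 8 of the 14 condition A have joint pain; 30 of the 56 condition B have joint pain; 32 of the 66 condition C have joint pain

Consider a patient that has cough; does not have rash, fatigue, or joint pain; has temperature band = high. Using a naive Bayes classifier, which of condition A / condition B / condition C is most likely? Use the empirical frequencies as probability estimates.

condition B

condition A: (14/136) × (6/14) × (7/14) × (6/14) × (2/14) × (6/14) ≈ 0.000578803
condition B: (56/136) × (20/56) × (8/56) × (19/56) × (49/56) × (26/56) ≈ 0.00289569
condition C: (66/136) × (7/66) × (7/66) × (36/66) × (25/66) × (34/66) ≈ 0.000581036
Highest score → condition B.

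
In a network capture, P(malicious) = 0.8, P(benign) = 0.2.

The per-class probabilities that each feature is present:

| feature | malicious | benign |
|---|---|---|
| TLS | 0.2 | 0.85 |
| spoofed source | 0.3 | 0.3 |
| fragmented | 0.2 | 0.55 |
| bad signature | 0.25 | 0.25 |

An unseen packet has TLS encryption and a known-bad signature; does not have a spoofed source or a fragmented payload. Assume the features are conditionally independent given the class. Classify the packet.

malicious: 0.8 × 0.2 × (1−0.3) × (1−0.2) × 0.25 = 0.0224
benign: 0.2 × 0.85 × (1−0.3) × (1−0.55) × 0.25 = 0.0133875
Highest score → malicious.

malicious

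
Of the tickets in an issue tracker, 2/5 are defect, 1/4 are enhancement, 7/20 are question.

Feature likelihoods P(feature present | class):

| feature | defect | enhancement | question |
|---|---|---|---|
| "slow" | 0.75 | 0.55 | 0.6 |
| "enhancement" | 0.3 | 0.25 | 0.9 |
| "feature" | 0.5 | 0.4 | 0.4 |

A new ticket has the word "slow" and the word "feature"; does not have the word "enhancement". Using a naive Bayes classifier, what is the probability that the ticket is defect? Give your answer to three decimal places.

defect: 0.4 × 0.75 × (1−0.3) × 0.5 = 0.105
enhancement: 0.25 × 0.55 × (1−0.25) × 0.4 = 0.04125
question: 0.35 × 0.6 × (1−0.9) × 0.4 = 0.0084
P(defect | x) = 0.105 / 0.15465 ≈ 0.679

0.679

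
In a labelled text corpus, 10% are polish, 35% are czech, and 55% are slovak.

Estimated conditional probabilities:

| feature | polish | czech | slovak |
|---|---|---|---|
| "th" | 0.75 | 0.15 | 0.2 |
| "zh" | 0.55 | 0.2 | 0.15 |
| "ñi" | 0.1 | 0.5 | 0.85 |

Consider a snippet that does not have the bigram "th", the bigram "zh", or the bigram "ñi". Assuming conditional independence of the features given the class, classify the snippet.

czech

polish: 0.1 × (1−0.75) × (1−0.55) × (1−0.1) = 0.010125
czech: 0.35 × (1−0.15) × (1−0.2) × (1−0.5) = 0.119
slovak: 0.55 × (1−0.2) × (1−0.15) × (1−0.85) = 0.0561
Highest score → czech.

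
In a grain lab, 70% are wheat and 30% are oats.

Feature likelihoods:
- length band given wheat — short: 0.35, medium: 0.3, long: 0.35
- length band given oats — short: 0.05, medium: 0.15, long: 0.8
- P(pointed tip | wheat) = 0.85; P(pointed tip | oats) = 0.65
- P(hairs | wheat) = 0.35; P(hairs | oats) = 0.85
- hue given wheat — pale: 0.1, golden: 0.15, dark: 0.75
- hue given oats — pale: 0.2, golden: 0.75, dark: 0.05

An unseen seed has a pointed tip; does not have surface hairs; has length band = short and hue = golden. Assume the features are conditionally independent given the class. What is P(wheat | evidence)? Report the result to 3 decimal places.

wheat: 0.7 × 0.35 × 0.85 × (1−0.35) × 0.15 = 0.020304375
oats: 0.3 × 0.05 × 0.65 × (1−0.85) × 0.75 = 0.001096875
P(wheat | x) = 0.020304375 / 0.02140125 ≈ 0.949

0.949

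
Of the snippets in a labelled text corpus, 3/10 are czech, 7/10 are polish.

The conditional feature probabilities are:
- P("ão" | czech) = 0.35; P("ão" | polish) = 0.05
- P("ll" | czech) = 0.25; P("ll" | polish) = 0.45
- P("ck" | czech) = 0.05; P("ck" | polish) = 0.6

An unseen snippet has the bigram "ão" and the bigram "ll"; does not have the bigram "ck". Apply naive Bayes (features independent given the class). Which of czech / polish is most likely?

czech

czech: 0.3 × 0.35 × 0.25 × (1−0.05) = 0.0249375
polish: 0.7 × 0.05 × 0.45 × (1−0.6) = 0.0063
Highest score → czech.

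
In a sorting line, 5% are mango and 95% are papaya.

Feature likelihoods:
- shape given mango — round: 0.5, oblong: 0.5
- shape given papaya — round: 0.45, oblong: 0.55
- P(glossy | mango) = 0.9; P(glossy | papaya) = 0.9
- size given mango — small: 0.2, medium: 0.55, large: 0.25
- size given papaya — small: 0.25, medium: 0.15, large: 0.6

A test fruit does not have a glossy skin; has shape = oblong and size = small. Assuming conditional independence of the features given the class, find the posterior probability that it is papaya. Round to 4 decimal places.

mango: 0.05 × 0.5 × (1−0.9) × 0.2 = 0.0005
papaya: 0.95 × 0.55 × (1−0.9) × 0.25 = 0.0130625
P(papaya | x) = 0.0130625 / 0.0135625 ≈ 0.9631

0.9631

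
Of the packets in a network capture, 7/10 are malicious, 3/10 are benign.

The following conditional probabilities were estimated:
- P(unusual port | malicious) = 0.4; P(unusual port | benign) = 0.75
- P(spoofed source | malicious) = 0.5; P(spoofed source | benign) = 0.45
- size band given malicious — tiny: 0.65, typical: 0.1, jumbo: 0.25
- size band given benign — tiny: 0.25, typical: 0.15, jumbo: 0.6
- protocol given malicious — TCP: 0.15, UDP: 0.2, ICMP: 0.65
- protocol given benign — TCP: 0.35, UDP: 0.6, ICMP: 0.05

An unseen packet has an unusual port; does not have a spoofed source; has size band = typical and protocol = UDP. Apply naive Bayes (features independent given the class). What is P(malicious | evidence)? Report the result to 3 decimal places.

0.201

malicious: 0.7 × 0.4 × (1−0.5) × 0.1 × 0.2 = 0.0028
benign: 0.3 × 0.75 × (1−0.45) × 0.15 × 0.6 = 0.0111375
P(malicious | x) = 0.0028 / 0.0139375 ≈ 0.201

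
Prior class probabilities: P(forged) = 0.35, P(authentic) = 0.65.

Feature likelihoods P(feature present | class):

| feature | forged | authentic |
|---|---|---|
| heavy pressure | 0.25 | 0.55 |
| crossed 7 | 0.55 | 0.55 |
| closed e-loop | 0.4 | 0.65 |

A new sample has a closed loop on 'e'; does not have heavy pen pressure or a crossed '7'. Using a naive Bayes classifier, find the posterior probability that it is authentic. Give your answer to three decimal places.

0.644

forged: 0.35 × (1−0.25) × (1−0.55) × 0.4 = 0.04725
authentic: 0.65 × (1−0.55) × (1−0.55) × 0.65 = 0.08555625
P(authentic | x) = 0.08555625 / 0.13280625 ≈ 0.644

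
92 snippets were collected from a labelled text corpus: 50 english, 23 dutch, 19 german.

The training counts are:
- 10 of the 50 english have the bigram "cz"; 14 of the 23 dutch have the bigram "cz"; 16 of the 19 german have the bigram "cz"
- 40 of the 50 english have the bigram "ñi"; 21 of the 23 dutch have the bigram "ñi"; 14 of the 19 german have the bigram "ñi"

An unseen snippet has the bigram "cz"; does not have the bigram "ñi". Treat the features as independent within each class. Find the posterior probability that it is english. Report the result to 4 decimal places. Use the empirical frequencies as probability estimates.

english: (50/92) × (10/50) × (10/50) ≈ 0.0217391
dutch: (23/92) × (14/23) × (2/23) ≈ 0.0132325
german: (19/92) × (16/19) × (5/19) ≈ 0.0457666
P(english | x) = 0.0217391 / 0.0807382 ≈ 0.2693

0.2693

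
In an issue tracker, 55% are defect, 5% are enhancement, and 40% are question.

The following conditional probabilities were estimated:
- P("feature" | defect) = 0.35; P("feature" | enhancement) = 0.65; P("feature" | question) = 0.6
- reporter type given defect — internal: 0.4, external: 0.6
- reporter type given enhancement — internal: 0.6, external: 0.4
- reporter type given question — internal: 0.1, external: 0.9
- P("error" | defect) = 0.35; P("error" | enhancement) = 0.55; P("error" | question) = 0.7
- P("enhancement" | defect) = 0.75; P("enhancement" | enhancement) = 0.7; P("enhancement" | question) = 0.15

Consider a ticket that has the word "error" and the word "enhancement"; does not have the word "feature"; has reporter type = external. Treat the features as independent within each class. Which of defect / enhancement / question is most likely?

defect

defect: 0.55 × (1−0.35) × 0.6 × 0.35 × 0.75 = 0.05630625
enhancement: 0.05 × (1−0.65) × 0.4 × 0.55 × 0.7 = 0.002695
question: 0.4 × (1−0.6) × 0.9 × 0.7 × 0.15 = 0.01512
Highest score → defect.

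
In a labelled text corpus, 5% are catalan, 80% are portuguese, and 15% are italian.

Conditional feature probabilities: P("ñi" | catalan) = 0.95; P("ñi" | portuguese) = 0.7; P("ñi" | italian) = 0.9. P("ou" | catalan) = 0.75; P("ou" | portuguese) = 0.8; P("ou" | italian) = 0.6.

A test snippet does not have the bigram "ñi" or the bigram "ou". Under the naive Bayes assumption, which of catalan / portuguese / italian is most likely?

portuguese

catalan: 0.05 × (1−0.95) × (1−0.75) = 0.000625
portuguese: 0.8 × (1−0.7) × (1−0.8) = 0.048
italian: 0.15 × (1−0.9) × (1−0.6) = 0.006
Highest score → portuguese.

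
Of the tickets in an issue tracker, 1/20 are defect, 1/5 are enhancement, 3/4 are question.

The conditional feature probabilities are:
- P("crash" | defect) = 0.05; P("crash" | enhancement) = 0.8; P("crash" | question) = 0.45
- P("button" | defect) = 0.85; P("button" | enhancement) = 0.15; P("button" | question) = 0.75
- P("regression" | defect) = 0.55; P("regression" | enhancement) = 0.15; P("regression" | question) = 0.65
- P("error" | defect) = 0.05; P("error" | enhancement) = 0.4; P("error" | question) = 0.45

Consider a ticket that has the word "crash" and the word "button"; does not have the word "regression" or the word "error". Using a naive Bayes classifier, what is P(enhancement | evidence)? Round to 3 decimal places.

defect: 0.05 × 0.05 × 0.85 × (1−0.55) × (1−0.05) = 0.0009084375
enhancement: 0.2 × 0.8 × 0.15 × (1−0.15) × (1−0.4) = 0.01224
question: 0.75 × 0.45 × 0.75 × (1−0.65) × (1−0.45) = 0.0487265625
P(enhancement | x) = 0.01224 / 0.061875 ≈ 0.198

0.198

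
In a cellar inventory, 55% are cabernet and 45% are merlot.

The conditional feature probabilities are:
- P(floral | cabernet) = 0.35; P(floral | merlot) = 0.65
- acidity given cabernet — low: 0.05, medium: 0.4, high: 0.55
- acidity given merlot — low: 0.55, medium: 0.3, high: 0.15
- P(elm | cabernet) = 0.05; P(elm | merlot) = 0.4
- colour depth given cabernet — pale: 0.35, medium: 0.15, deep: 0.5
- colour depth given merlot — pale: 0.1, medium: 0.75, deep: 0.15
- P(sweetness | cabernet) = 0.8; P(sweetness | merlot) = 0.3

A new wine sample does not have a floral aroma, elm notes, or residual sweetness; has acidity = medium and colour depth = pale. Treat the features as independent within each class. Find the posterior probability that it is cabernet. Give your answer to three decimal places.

0.827

cabernet: 0.55 × (1−0.35) × 0.4 × (1−0.05) × 0.35 × (1−0.8) = 0.0095095
merlot: 0.45 × (1−0.65) × 0.3 × (1−0.4) × 0.1 × (1−0.3) = 0.0019845
P(cabernet | x) = 0.0095095 / 0.011494 ≈ 0.827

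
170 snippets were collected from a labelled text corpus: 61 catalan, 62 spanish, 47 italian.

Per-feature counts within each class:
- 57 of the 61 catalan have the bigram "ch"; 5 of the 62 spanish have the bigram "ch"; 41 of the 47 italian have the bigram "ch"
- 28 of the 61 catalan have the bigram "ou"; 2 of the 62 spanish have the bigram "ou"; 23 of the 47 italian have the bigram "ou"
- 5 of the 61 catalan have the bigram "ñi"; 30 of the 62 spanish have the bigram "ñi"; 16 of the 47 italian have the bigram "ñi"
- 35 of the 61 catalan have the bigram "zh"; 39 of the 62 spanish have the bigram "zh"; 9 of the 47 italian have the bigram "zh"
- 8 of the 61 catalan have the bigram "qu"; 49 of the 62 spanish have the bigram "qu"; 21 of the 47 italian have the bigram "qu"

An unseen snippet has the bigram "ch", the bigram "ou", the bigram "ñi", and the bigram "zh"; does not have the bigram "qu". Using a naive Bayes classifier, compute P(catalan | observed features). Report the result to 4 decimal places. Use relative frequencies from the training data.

0.5930

catalan: (61/170) × (57/61) × (28/61) × (5/61) × (35/61) × (53/61) ≈ 0.00628896
spanish: (62/170) × (5/62) × (2/62) × (30/62) × (39/62) × (13/62) ≈ 0.0000605499
italian: (47/170) × (41/47) × (23/47) × (16/47) × (9/47) × (26/47) ≈ 0.00425605
P(catalan | x) = 0.00628896 / 0.0106055599 ≈ 0.5930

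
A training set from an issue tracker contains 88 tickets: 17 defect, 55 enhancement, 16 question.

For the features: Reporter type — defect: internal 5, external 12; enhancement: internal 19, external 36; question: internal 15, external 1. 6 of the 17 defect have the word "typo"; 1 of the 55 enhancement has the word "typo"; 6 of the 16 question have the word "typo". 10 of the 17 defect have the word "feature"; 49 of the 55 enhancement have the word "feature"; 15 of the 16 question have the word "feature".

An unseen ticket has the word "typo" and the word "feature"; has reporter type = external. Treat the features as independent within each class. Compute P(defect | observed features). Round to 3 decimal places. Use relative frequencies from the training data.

defect: (17/88) × (12/17) × (6/17) × (10/17) ≈ 0.0283108
enhancement: (55/88) × (36/55) × (1/55) × (49/55) ≈ 0.0066266
question: (16/88) × (1/16) × (6/16) × (15/16) ≈ 0.00399503
P(defect | x) = 0.0283108 / 0.03893243 ≈ 0.727

0.727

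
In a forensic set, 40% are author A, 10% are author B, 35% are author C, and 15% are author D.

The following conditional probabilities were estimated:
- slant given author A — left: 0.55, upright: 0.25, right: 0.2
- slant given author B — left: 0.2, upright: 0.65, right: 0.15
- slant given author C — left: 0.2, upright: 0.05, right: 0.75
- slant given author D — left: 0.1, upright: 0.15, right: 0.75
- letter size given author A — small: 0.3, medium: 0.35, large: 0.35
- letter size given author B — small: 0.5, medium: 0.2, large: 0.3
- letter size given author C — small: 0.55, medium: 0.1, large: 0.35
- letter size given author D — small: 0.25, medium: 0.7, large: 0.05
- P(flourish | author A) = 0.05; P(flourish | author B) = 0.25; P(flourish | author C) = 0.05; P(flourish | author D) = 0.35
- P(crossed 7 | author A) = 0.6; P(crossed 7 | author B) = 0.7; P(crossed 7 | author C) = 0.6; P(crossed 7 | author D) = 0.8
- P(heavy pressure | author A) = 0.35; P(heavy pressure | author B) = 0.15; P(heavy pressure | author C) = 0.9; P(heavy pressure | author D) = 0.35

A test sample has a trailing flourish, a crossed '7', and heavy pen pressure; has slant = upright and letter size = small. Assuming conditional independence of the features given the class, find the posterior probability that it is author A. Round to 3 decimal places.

0.159

author A: 0.4 × 0.25 × 0.3 × 0.05 × 0.6 × 0.35 = 0.000315
author B: 0.1 × 0.65 × 0.5 × 0.25 × 0.7 × 0.15 = 0.000853125
author C: 0.35 × 0.05 × 0.55 × 0.05 × 0.6 × 0.9 = 0.000259875
author D: 0.15 × 0.15 × 0.25 × 0.35 × 0.8 × 0.35 = 0.00055125
P(author A | x) = 0.000315 / 0.00197925 ≈ 0.159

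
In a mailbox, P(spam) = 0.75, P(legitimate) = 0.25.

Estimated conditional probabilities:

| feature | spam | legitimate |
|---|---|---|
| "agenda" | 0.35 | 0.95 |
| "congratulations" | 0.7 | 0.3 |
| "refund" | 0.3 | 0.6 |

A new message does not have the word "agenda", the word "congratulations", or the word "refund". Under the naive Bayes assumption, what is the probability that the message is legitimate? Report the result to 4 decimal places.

spam: 0.75 × (1−0.35) × (1−0.7) × (1−0.3) = 0.102375
legitimate: 0.25 × (1−0.95) × (1−0.3) × (1−0.6) = 0.0035
P(legitimate | x) = 0.0035 / 0.105875 ≈ 0.0331

0.0331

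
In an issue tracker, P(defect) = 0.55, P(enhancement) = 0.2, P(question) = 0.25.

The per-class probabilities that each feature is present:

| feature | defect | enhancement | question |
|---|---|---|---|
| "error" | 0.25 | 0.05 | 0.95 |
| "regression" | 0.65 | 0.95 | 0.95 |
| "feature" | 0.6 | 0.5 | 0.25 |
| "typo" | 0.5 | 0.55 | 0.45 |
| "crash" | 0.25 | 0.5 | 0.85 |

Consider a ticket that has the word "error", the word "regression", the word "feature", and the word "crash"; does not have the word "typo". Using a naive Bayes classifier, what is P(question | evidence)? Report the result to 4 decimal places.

0.7724

defect: 0.55 × 0.25 × 0.65 × 0.6 × (1−0.5) × 0.25 = 0.006703125
enhancement: 0.2 × 0.05 × 0.95 × 0.5 × (1−0.55) × 0.5 = 0.00106875
question: 0.25 × 0.95 × 0.95 × 0.25 × (1−0.45) × 0.85 = 0.026369921875
P(question | x) = 0.026369921875 / 0.034141796875 ≈ 0.7724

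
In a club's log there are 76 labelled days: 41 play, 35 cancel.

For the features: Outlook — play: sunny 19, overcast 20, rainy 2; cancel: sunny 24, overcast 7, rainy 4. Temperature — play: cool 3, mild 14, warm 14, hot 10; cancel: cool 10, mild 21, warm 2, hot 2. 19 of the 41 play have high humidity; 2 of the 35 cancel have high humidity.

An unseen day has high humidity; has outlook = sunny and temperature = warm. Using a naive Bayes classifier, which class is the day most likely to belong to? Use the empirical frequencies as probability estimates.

play

play: (41/76) × (19/41) × (14/41) × (19/41) ≈ 0.0395598
cancel: (35/76) × (24/35) × (2/35) × (2/35) ≈ 0.00103115
Highest score → play.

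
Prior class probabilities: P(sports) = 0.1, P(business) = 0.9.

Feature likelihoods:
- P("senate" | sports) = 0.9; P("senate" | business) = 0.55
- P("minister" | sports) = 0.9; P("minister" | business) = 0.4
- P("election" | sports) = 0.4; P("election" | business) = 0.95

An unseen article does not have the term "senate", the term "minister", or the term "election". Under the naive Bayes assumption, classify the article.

business

sports: 0.1 × (1−0.9) × (1−0.9) × (1−0.4) = 0.0006
business: 0.9 × (1−0.55) × (1−0.4) × (1−0.95) = 0.01215
Highest score → business.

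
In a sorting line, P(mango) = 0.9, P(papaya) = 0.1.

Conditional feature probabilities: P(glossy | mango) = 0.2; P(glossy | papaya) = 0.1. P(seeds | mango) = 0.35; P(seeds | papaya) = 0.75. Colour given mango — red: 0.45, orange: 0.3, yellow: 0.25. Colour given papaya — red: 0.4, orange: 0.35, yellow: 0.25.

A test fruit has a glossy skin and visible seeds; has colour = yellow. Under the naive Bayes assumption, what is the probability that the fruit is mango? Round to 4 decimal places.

0.8936

mango: 0.9 × 0.2 × 0.35 × 0.25 = 0.01575
papaya: 0.1 × 0.1 × 0.75 × 0.25 = 0.001875
P(mango | x) = 0.01575 / 0.017625 ≈ 0.8936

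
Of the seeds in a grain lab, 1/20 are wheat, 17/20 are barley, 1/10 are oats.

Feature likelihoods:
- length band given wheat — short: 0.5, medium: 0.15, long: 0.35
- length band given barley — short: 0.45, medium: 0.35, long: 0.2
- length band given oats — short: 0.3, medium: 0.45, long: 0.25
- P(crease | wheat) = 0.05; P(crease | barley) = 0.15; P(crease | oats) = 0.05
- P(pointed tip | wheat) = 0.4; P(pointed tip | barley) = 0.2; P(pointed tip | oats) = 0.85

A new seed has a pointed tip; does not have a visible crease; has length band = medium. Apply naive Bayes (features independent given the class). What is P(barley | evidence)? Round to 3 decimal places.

0.563

wheat: 0.05 × 0.15 × (1−0.05) × 0.4 = 0.00285
barley: 0.85 × 0.35 × (1−0.15) × 0.2 = 0.050575
oats: 0.1 × 0.45 × (1−0.05) × 0.85 = 0.0363375
P(barley | x) = 0.050575 / 0.0897625 ≈ 0.563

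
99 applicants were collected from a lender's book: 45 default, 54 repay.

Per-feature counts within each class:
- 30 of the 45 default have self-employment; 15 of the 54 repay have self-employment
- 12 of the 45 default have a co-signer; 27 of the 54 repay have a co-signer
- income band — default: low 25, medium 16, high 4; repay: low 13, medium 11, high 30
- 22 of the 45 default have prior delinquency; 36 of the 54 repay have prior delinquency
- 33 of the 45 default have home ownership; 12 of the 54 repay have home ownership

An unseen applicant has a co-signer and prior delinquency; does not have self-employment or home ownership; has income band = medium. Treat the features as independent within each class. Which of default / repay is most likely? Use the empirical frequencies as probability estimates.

default: (45/99) × (15/45) × (12/45) × (16/45) × (22/45) × (12/45) ≈ 0.00187289
repay: (54/99) × (39/54) × (27/54) × (11/54) × (36/54) × (42/54) ≈ 0.0208048
Highest score → repay.

repay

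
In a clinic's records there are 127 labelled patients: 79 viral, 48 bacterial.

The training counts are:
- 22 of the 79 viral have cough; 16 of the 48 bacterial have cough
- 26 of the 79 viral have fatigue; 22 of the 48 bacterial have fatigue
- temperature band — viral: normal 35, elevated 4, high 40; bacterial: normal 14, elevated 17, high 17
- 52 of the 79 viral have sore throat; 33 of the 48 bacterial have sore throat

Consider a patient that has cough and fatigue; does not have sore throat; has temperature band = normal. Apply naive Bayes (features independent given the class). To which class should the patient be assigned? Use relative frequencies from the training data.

viral: (79/127) × (22/79) × (26/79) × (35/79) × (27/79) ≈ 0.00863262
bacterial: (48/127) × (16/48) × (22/48) × (14/48) × (15/48) ≈ 0.00526301
Highest score → viral.

viral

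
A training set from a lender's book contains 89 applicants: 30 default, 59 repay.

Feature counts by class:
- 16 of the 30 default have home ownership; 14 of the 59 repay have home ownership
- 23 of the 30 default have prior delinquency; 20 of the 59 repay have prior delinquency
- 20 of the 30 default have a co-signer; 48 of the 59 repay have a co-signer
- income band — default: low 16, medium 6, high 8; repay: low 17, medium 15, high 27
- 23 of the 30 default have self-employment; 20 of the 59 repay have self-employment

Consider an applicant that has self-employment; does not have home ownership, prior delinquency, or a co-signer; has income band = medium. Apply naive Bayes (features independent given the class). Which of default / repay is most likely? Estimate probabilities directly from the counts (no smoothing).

repay

default: (30/89) × (14/30) × (7/30) × (10/30) × (6/30) × (23/30) ≈ 0.00187599
repay: (59/89) × (45/59) × (39/59) × (11/59) × (15/59) × (20/59) ≈ 0.00537023
Highest score → repay.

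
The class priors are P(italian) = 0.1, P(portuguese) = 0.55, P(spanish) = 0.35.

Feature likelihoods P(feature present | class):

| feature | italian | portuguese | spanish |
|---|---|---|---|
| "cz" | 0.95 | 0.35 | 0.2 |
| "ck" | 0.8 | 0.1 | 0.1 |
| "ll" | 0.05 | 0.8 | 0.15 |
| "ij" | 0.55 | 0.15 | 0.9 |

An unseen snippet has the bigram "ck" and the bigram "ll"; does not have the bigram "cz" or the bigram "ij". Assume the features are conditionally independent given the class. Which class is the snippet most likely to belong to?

portuguese

italian: 0.1 × (1−0.95) × 0.8 × 0.05 × (1−0.55) = 0.00009
portuguese: 0.55 × (1−0.35) × 0.1 × 0.8 × (1−0.15) = 0.02431
spanish: 0.35 × (1−0.2) × 0.1 × 0.15 × (1−0.9) = 0.00042
Highest score → portuguese.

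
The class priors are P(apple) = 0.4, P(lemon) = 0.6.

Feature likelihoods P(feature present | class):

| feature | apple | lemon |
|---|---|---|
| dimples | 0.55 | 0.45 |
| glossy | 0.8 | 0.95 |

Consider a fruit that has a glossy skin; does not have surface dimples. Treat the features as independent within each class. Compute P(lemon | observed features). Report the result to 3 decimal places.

apple: 0.4 × (1−0.55) × 0.8 = 0.144
lemon: 0.6 × (1−0.45) × 0.95 = 0.3135
P(lemon | x) = 0.3135 / 0.4575 ≈ 0.685

0.685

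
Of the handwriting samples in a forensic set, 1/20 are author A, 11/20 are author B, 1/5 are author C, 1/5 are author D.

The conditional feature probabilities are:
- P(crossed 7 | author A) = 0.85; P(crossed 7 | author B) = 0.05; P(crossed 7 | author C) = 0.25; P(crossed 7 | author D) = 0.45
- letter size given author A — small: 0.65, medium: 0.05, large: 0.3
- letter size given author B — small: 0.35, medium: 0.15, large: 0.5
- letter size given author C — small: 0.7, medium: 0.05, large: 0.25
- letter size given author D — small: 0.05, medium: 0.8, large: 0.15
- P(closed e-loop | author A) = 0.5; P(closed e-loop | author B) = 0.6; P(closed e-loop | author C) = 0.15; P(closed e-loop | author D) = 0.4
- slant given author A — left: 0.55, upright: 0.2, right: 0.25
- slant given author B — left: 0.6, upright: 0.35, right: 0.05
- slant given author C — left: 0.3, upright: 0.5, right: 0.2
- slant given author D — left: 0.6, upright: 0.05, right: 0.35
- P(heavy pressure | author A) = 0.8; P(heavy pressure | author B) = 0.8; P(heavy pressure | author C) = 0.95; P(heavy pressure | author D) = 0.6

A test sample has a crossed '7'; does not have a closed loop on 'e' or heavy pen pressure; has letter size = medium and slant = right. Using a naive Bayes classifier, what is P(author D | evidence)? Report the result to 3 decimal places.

0.985

author A: 0.05 × 0.85 × 0.05 × (1−0.5) × 0.25 × (1−0.8) = 0.000053125
author B: 0.55 × 0.05 × 0.15 × (1−0.6) × 0.05 × (1−0.8) = 0.0000165
author C: 0.2 × 0.25 × 0.05 × (1−0.15) × 0.2 × (1−0.95) = 0.00002125
author D: 0.2 × 0.45 × 0.8 × (1−0.4) × 0.35 × (1−0.6) = 0.006048
P(author D | x) = 0.006048 / 0.006138875 ≈ 0.985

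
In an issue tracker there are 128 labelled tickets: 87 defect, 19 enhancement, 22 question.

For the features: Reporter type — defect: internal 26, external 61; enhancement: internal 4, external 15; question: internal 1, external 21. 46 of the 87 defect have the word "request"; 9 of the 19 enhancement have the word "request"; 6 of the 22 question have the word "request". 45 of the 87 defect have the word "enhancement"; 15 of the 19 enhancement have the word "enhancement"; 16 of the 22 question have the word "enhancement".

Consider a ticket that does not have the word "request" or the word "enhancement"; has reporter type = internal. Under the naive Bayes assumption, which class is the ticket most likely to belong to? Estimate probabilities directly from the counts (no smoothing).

defect

defect: (87/128) × (26/87) × (41/87) × (42/87) ≈ 0.0462123
enhancement: (19/128) × (4/19) × (10/19) × (4/19) ≈ 0.0034626
question: (22/128) × (1/22) × (16/22) × (6/22) ≈ 0.00154959
Highest score → defect.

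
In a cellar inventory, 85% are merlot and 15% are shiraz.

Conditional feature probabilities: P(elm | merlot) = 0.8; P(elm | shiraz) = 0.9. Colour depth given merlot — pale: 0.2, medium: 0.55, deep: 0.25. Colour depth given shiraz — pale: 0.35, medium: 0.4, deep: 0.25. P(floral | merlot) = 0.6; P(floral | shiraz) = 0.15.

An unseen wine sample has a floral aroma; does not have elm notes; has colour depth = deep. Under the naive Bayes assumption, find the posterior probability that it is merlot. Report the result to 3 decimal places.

merlot: 0.85 × (1−0.8) × 0.25 × 0.6 = 0.0255
shiraz: 0.15 × (1−0.9) × 0.25 × 0.15 = 0.0005625
P(merlot | x) = 0.0255 / 0.0260625 ≈ 0.978

0.978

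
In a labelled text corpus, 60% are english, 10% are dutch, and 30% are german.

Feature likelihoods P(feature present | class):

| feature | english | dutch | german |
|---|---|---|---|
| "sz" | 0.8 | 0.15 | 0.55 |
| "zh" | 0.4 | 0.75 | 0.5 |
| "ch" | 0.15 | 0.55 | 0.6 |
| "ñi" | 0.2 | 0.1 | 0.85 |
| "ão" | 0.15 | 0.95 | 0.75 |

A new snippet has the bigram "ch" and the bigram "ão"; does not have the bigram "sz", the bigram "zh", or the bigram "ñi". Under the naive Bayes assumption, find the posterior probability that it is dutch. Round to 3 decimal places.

0.631

english: 0.6 × (1−0.8) × (1−0.4) × 0.15 × (1−0.2) × 0.15 = 0.001296
dutch: 0.1 × (1−0.15) × (1−0.75) × 0.55 × (1−0.1) × 0.95 = 0.0099928125
german: 0.3 × (1−0.55) × (1−0.5) × 0.6 × (1−0.85) × 0.75 = 0.00455625
P(dutch | x) = 0.0099928125 / 0.0158450625 ≈ 0.631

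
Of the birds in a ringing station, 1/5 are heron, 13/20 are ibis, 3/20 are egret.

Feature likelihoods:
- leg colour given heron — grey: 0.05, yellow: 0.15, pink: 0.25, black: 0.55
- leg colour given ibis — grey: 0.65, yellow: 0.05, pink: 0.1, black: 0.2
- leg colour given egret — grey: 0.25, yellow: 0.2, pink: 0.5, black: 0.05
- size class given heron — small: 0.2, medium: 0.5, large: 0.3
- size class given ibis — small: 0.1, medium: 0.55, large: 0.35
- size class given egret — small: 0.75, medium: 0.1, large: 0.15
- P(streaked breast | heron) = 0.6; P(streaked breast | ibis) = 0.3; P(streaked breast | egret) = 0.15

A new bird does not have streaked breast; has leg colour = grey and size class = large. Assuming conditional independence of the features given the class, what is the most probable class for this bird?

ibis

heron: 0.2 × 0.05 × 0.3 × (1−0.6) = 0.0012
ibis: 0.65 × 0.65 × 0.35 × (1−0.3) = 0.1035125
egret: 0.15 × 0.25 × 0.15 × (1−0.15) = 0.00478125
Highest score → ibis.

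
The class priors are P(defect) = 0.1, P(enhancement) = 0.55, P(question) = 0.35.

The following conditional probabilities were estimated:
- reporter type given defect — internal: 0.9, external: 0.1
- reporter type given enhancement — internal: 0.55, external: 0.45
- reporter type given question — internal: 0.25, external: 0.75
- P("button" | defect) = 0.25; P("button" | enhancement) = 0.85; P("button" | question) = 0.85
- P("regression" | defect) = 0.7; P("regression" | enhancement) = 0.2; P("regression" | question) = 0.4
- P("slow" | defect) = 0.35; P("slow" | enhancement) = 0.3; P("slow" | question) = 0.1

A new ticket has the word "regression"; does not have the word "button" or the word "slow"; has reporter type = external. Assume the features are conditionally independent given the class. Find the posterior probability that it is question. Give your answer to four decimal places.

defect: 0.1 × 0.1 × (1−0.25) × 0.7 × (1−0.35) = 0.0034125
enhancement: 0.55 × 0.45 × (1−0.85) × 0.2 × (1−0.3) = 0.0051975
question: 0.35 × 0.75 × (1−0.85) × 0.4 × (1−0.1) = 0.014175
P(question | x) = 0.014175 / 0.022785 ≈ 0.6221

0.6221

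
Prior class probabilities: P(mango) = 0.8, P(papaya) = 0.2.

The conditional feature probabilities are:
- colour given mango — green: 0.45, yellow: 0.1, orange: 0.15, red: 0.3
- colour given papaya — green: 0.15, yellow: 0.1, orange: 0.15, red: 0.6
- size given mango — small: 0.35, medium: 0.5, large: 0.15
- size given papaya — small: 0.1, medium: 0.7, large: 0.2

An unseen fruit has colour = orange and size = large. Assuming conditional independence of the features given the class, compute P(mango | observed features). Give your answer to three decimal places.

0.750

mango: 0.8 × 0.15 × 0.15 = 0.018
papaya: 0.2 × 0.15 × 0.2 = 0.006
P(mango | x) = 0.018 / 0.024 ≈ 0.750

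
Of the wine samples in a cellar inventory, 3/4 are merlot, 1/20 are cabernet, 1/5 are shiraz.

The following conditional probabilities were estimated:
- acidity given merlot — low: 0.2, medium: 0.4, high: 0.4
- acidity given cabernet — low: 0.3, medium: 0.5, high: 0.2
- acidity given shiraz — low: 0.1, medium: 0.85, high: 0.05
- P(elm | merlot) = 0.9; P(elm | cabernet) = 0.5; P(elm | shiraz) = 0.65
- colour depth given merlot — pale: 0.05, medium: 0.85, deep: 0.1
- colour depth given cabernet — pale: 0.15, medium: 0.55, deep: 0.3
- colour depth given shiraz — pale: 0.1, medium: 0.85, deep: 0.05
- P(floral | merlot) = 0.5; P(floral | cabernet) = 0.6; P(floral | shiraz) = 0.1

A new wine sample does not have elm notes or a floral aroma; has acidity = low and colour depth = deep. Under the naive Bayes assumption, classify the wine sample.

merlot: 0.75 × 0.2 × (1−0.9) × 0.1 × (1−0.5) = 0.00075
cabernet: 0.05 × 0.3 × (1−0.5) × 0.3 × (1−0.6) = 0.0009
shiraz: 0.2 × 0.1 × (1−0.65) × 0.05 × (1−0.1) = 0.000315
Highest score → cabernet.

cabernet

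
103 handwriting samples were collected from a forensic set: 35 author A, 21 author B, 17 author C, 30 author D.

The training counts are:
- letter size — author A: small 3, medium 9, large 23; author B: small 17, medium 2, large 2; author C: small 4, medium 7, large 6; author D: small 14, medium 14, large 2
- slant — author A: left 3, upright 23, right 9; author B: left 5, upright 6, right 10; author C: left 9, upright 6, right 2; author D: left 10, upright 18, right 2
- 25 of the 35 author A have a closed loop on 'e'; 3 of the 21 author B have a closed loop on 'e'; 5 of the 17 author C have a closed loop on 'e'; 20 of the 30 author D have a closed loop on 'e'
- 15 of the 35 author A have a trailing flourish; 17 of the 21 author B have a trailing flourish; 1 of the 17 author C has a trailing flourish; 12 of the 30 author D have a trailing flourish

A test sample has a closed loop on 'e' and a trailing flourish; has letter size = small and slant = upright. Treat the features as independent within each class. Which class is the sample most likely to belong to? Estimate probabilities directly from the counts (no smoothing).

author A: (35/103) × (3/35) × (23/35) × (25/35) × (15/35) ≈ 0.00585921
author B: (21/103) × (17/21) × (6/21) × (3/21) × (17/21) ≈ 0.0054535
author C: (17/103) × (4/17) × (6/17) × (5/17) × (1/17) ≈ 0.000237136
author D: (30/103) × (14/30) × (18/30) × (20/30) × (12/30) ≈ 0.0217476
Highest score → author D.

author D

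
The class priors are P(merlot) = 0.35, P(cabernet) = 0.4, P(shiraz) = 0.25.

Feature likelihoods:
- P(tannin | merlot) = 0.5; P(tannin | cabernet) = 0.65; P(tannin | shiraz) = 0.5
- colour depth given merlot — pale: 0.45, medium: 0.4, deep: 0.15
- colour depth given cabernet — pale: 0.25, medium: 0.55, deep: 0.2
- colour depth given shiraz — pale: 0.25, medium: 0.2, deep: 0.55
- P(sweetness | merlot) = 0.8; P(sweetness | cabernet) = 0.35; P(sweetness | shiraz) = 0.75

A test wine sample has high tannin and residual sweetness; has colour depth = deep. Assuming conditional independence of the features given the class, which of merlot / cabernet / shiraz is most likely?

shiraz

merlot: 0.35 × 0.5 × 0.15 × 0.8 = 0.021
cabernet: 0.4 × 0.65 × 0.2 × 0.35 = 0.0182
shiraz: 0.25 × 0.5 × 0.55 × 0.75 = 0.0515625
Highest score → shiraz.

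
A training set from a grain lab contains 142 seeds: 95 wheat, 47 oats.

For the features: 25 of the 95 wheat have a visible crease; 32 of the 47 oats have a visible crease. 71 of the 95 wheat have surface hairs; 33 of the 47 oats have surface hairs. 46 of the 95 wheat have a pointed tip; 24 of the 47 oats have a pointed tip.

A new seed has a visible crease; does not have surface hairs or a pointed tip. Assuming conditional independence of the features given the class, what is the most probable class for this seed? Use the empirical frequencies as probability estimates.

oats

wheat: (95/142) × (25/95) × (24/95) × (49/95) ≈ 0.022941
oats: (47/142) × (32/47) × (14/47) × (23/47) ≈ 0.032849
Highest score → oats.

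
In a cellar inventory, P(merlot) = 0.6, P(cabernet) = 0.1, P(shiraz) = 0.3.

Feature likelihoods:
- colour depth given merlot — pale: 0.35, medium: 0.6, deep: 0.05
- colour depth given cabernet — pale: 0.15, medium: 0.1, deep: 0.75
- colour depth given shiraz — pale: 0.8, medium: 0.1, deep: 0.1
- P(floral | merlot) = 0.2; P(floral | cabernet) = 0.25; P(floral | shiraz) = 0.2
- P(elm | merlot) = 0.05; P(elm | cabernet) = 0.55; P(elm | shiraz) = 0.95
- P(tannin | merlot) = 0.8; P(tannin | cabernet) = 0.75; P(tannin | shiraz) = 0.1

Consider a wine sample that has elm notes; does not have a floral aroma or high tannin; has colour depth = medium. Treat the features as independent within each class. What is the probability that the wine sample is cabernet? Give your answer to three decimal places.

0.042

merlot: 0.6 × 0.6 × (1−0.2) × 0.05 × (1−0.8) = 0.00288
cabernet: 0.1 × 0.1 × (1−0.25) × 0.55 × (1−0.75) = 0.00103125
shiraz: 0.3 × 0.1 × (1−0.2) × 0.95 × (1−0.1) = 0.02052
P(cabernet | x) = 0.00103125 / 0.02443125 ≈ 0.042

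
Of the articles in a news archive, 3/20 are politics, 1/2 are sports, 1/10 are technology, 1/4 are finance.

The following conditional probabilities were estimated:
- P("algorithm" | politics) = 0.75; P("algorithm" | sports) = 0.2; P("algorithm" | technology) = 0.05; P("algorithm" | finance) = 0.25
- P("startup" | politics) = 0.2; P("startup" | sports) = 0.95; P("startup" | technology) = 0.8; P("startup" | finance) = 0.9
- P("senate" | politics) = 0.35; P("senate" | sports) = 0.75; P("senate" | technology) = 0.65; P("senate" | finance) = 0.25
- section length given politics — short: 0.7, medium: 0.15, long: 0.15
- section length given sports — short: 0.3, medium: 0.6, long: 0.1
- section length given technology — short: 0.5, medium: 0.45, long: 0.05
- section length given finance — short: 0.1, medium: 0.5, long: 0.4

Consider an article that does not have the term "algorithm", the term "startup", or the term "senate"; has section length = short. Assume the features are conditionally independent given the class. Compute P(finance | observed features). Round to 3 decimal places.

0.071

politics: 0.15 × (1−0.75) × (1−0.2) × (1−0.35) × 0.7 = 0.01365
sports: 0.5 × (1−0.2) × (1−0.95) × (1−0.75) × 0.3 = 0.0015
technology: 0.1 × (1−0.05) × (1−0.8) × (1−0.65) × 0.5 = 0.003325
finance: 0.25 × (1−0.25) × (1−0.9) × (1−0.25) × 0.1 = 0.00140625
P(finance | x) = 0.00140625 / 0.01988125 ≈ 0.071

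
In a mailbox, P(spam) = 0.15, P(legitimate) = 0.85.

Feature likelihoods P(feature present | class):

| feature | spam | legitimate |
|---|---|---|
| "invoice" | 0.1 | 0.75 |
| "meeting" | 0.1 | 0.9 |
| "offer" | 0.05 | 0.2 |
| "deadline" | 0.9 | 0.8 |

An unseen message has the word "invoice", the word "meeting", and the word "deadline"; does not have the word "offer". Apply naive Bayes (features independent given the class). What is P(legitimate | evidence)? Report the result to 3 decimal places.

spam: 0.15 × 0.1 × 0.1 × (1−0.05) × 0.9 = 0.0012825
legitimate: 0.85 × 0.75 × 0.9 × (1−0.2) × 0.8 = 0.3672
P(legitimate | x) = 0.3672 / 0.3684825 ≈ 0.997

0.997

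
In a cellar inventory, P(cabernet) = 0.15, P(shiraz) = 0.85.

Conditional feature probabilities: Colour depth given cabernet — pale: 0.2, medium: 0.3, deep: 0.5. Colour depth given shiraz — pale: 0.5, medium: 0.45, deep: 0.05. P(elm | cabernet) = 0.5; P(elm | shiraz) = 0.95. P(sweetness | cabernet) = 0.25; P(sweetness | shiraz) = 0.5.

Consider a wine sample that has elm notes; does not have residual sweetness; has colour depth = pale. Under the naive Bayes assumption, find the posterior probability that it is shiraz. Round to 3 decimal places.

cabernet: 0.15 × 0.2 × 0.5 × (1−0.25) = 0.01125
shiraz: 0.85 × 0.5 × 0.95 × (1−0.5) = 0.201875
P(shiraz | x) = 0.201875 / 0.213125 ≈ 0.947

0.947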